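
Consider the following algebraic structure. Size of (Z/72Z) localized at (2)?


2-primary part: 72=2^3*9
Size=2^3=8


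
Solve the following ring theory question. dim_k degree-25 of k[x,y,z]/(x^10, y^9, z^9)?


Need i<10, j<9, k<9 with i+j+k=25.
For each i, j ranges over max(0,25-i-8)..min(8,25-i):
  i=0: j in [17,8] -> 0
  i=1: j in [16,8] -> 0
  i=2: j in [15,8] -> 0
  i=3: j in [14,8] -> 0
  i=4: j in [13,8] -> 0
  i=5: j in [12,8] -> 0
  i=6: j in [11,8] -> 0
  i=7: j in [10,8] -> 0
  i=8: j in [9,8] -> 0
  i=9: j in [8,8] -> 1
H(25) = 0+0+0+0+0+0+0+0+0+1 = 1


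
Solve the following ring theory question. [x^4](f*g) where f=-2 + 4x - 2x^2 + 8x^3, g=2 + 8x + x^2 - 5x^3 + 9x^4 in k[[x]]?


[x^4] = sum a_i*b_j, i+j=4
  -2*9=-18
  4*-5=-20
  -2*1=-2
  8*8=64
Sum=24


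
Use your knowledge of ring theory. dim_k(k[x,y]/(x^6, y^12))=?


Basis: x^i*y^j, i<6, j<12
6*12=72


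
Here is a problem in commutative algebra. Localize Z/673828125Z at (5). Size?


5-primary part: 673828125=5^10*69
Size=5^10=9765625


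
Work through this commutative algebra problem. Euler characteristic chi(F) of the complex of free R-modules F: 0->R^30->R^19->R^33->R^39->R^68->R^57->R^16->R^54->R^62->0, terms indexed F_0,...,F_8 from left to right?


chi = sum (-1)^i * rank:
(-1)^0*30=30
(-1)^1*19=-19
(-1)^2*33=33
(-1)^3*39=-39
(-1)^4*68=68
(-1)^5*57=-57
(-1)^6*16=16
(-1)^7*54=-54
(-1)^8*62=62
chi=40


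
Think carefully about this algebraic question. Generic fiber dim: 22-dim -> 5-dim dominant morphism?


dim(fiber)=dim(X)-dim(Y)=22-5=17


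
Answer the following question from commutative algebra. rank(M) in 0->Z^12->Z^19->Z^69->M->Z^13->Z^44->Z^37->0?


Alt sum=0:
(-1)^0*12 + (-1)^1*19 + (-1)^2*69 + (-1)^3*? + (-1)^4*13 + (-1)^5*44 + (-1)^6*37=0
rank(M)=68


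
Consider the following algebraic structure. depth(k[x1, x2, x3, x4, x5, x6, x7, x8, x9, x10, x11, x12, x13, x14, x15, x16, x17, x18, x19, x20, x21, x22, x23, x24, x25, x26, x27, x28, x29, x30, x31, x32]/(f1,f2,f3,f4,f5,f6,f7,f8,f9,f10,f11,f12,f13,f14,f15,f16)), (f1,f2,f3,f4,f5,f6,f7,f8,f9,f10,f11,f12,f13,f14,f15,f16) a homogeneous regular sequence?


depth(R)=32
depth(R/I)=32-16=16


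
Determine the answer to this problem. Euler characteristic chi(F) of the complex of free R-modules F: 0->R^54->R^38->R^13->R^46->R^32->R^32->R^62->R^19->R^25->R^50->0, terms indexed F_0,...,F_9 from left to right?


chi = sum (-1)^i * rank:
(-1)^0*54=54
(-1)^1*38=-38
(-1)^2*13=13
(-1)^3*46=-46
(-1)^4*32=32
(-1)^5*32=-32
(-1)^6*62=62
(-1)^7*19=-19
(-1)^8*25=25
(-1)^9*50=-50
chi=1


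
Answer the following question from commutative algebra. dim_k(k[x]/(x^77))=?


Basis: 1,x,...,x^76
dim=77


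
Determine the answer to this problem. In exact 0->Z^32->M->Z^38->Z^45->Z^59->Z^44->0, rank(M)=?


Alt sum=0:
(-1)^0*32 + (-1)^1*? + (-1)^2*38 + (-1)^3*45 + (-1)^4*59 + (-1)^5*44=0
rank(M)=40


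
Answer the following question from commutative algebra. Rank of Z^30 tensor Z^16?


rank(M(x)N) = rank(M)*rank(N)
30*16 = 480


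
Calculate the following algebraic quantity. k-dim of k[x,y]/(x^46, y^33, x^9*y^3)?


k[x,y]/I, I = (x^46, y^33, x^9*y^3)
Rect: 46x33=1518. Corner: (46-9)x(33-3)=1110.
dim = 1518-1110 = 408


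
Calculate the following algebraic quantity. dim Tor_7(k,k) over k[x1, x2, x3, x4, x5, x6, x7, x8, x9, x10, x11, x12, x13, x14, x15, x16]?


Koszul: C(n,i)=C(16,7)=11440


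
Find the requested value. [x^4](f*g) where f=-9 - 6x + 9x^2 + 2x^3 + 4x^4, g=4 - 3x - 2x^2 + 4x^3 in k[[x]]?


[x^4] = sum a_i*b_j, i+j=4
  -6*4=-24
  9*-2=-18
  2*-3=-6
  4*4=16
Sum=-32


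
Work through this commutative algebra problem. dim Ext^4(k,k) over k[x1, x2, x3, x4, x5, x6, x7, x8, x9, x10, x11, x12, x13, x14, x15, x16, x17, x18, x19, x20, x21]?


C(n,i)=C(21,4)=5985


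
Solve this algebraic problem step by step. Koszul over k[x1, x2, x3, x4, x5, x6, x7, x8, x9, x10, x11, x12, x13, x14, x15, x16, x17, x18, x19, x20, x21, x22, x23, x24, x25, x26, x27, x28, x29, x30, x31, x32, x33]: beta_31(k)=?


C(n,i)=C(33,31)=528


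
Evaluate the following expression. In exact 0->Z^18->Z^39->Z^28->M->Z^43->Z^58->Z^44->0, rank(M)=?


Alt sum=0:
(-1)^0*18 + (-1)^1*39 + (-1)^2*28 + (-1)^3*? + (-1)^4*43 + (-1)^5*58 + (-1)^6*44=0
rank(M)=36


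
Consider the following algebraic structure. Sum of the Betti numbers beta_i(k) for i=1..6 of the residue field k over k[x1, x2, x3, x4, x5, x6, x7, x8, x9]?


Koszul resolution: beta_i(k)=C(n,i), n=9
C(9,1)=9, C(9,2)=36, C(9,3)=84, C(9,4)=126, C(9,5)=126, C(9,6)=84
Sum=465


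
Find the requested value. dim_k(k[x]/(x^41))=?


Basis: 1,x,...,x^40
dim=41


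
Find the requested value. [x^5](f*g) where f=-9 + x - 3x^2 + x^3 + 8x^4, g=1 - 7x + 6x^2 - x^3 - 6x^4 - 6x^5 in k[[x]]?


[x^5] = sum a_i*b_j, i+j=5
  -9*-6=54
  1*-6=-6
  -3*-1=3
  1*6=6
  8*-7=-56
Sum=1


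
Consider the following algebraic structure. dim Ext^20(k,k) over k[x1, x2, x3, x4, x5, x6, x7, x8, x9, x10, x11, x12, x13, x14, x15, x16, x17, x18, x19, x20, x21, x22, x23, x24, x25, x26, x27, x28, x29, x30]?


C(n,i)=C(30,20)=30045015


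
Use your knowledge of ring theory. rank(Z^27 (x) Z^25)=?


rank(M(x)N) = rank(M)*rank(N)
27*25 = 675


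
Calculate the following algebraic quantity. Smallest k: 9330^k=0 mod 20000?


9330^k mod 20000:
k=1: 9330
k=2: 8900
k=3: 17000
k=4: 10000
k=5: 0
First zero at k = 5


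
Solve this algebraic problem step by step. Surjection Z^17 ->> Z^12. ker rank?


rank(ker) = 17-12 = 5


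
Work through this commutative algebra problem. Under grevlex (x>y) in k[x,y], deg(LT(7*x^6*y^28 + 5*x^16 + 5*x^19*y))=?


LT: 7*x^6*y^28
deg_x=6, deg_y=28
Total=6+28=34


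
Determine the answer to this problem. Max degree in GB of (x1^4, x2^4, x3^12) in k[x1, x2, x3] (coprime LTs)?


Pure powers, coprime LTs => already GB.
Degrees: 4, 4, 12
Max=12


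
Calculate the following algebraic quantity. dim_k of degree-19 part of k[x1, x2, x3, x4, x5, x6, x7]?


C(d+n-1,n-1)=C(25,6)=177100


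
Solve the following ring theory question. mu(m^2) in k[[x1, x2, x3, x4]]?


C(n+d-1,d)=C(5,2)=10


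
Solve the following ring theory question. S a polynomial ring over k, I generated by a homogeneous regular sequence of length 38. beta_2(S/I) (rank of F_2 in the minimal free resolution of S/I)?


Regular sequence => Koszul complex is the minimal free resolution.
Syz_1 minimally generated by Koszul relations f_i*e_j - f_j*e_i (i<j): mu(Syz_1) = beta_2 = C(m,2) = m(m-1)/2
m=38
38*37/2 = 703


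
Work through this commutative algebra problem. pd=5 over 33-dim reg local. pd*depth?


pd+depth=33
depth=33-5=28
pd*depth=5*28=140


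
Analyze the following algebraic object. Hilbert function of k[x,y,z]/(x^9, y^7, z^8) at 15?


Need i<9, j<7, k<8 with i+j+k=15.
For each i, j ranges over max(0,15-i-7)..min(6,15-i):
  i=0: j in [8,6] -> 0
  i=1: j in [7,6] -> 0
  i=2: j in [6,6] -> 1
  i=3: j in [5,6] -> 2
  i=4: j in [4,6] -> 3
  i=5: j in [3,6] -> 4
  i=6: j in [2,6] -> 5
  i=7: j in [1,6] -> 6
  i=8: j in [0,6] -> 7
H(15) = 0+0+1+2+3+4+5+6+7 = 28


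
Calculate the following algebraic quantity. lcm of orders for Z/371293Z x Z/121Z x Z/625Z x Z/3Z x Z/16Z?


Exponent = lcm of the cyclic orders; pairwise coprime => product.
13^5*11^2*5^4*3^1*2^4=371293*121*625*3*16=1347793590000


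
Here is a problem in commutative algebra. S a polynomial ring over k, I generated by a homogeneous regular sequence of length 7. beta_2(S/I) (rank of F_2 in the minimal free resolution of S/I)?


Regular sequence => Koszul complex is the minimal free resolution.
Syz_1 minimally generated by Koszul relations f_i*e_j - f_j*e_i (i<j): mu(Syz_1) = beta_2 = C(m,2) = m(m-1)/2
m=7
7*6/2 = 21


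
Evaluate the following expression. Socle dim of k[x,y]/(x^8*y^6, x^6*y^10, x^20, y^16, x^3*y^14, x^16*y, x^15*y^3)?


Socle = ann(m) = span of standard monomials u with x*u, y*u in I (staircase corners).
Minimal generators: x^20, x^16*y, x^15*y^3, x^8*y^6, x^6*y^10, x^3*y^14, y^16
Corners: x^2y^15, x^5y^13, x^7y^9, x^14y^5, x^15y^2, x^19
Socle dim=6


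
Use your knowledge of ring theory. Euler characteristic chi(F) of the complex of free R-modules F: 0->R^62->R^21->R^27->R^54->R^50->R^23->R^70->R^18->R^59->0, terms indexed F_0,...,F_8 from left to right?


chi = sum (-1)^i * rank:
(-1)^0*62=62
(-1)^1*21=-21
(-1)^2*27=27
(-1)^3*54=-54
(-1)^4*50=50
(-1)^5*23=-23
(-1)^6*70=70
(-1)^7*18=-18
(-1)^8*59=59
chi=152


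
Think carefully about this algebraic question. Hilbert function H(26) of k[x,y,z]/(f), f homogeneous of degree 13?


C(28,2)-C(15,2)=378-105=273


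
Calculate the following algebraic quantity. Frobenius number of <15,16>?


gcd(15,16)=1 => F=ab-a-b=15*16-15-16=240-31=209


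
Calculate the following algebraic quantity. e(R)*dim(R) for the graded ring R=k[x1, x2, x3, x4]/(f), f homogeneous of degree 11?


e(R)=deg(f)=11, dim(R)=4-1=3
e*dim=11*3=33


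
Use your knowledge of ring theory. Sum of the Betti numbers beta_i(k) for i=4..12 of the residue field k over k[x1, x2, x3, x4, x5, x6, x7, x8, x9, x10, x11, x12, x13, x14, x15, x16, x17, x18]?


Koszul resolution: beta_i(k)=C(n,i), n=18
C(18,4)=3060, C(18,5)=8568, C(18,6)=18564, C(18,7)=31824, C(18,8)=43758, C(18,9)=48620, C(18,10)=43758, C(18,11)=31824, C(18,12)=18564
Sum=248540


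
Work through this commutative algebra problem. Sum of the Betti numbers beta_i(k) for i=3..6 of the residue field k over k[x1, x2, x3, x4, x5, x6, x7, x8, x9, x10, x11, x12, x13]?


Koszul resolution: beta_i(k)=C(n,i), n=13
C(13,3)=286, C(13,4)=715, C(13,5)=1287, C(13,6)=1716
Sum=4004


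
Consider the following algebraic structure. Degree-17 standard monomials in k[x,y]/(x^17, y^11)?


k[x,y], I = (x^17, y^11), d = 17
Need i < 17 and d-i < 11.
Range: 7 <= i <= 16.
H(17) = 10


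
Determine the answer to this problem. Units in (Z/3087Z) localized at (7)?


Local ring = Z/343Z.
phi(343) = 7^2*(7-1) = 294


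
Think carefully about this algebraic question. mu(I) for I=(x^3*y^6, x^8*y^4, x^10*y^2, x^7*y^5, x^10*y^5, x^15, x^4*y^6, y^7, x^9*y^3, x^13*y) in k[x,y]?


Remove redundant (divisible by others).
x^4*y^6 redundant.
x^10*y^5 redundant.
Min: x^15, x^13*y, x^10*y^2, x^9*y^3, x^8*y^4, x^7*y^5, x^3*y^6, y^7
Count=8


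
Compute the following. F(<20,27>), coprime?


gcd(20,27)=1 => F=ab-a-b=20*27-20-27=540-47=493


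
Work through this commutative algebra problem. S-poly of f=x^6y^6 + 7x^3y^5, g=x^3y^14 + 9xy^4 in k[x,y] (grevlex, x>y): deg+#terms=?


LT(f)=x^6y^6, LT(g)=x^3y^14
lcm(LM)=x^6y^14
S(f,g) (scaled by 1 to clear denominators) = y^8*f - x^3*g = 7x^3y^13 - 9x^4y^4
2 terms, deg 16.
16+2=18


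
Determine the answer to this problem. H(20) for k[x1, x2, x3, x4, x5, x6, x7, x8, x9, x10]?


C(d+n-1,n-1)=C(29,9)=10015005


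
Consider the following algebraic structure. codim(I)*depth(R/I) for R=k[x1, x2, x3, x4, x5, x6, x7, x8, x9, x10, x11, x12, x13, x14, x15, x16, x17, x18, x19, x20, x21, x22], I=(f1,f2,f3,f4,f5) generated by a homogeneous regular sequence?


codim=5, depth=dim(R/I)=22-5=17
Product=5*17=85


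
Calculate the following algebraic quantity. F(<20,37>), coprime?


gcd(20,37)=1 => F=ab-a-b=20*37-20-37=740-57=683


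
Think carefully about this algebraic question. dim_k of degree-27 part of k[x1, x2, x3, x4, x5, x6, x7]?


C(d+n-1,n-1)=C(33,6)=1107568


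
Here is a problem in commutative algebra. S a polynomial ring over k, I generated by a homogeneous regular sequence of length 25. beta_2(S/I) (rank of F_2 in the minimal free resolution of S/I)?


Regular sequence => Koszul complex is the minimal free resolution.
Syz_1 minimally generated by Koszul relations f_i*e_j - f_j*e_i (i<j): mu(Syz_1) = beta_2 = C(m,2) = m(m-1)/2
m=25
25*24/2 = 300


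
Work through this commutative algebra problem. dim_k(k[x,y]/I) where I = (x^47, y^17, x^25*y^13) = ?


k[x,y]/I, I = (x^47, y^17, x^25*y^13)
Rect: 47x17=799. Corner: (47-25)x(17-13)=88.
dim = 799-88 = 711


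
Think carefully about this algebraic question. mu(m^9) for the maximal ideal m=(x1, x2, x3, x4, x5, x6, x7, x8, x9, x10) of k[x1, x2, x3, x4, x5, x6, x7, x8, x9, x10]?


Graded Nakayama: mu(m^d) = dim_k (m^d/m^(d+1)) = #degree-9 monomials in 10 vars
C(n+d-1,d)=C(18,9)=48620


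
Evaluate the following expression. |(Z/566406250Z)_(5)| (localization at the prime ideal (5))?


5-primary part: 566406250=5^10*58
Size=5^10=9765625


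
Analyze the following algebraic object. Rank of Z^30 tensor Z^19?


rank(M(x)N) = rank(M)*rank(N)
30*19 = 570


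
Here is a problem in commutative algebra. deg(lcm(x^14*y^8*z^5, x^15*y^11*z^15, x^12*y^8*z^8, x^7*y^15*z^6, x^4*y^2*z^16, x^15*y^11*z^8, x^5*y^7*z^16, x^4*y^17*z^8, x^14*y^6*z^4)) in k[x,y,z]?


lcm = componentwise max:
x: max(14,15,12,7,4,15,5,4,14)=15
y: max(8,11,8,15,2,11,7,17,6)=17
z: max(5,15,8,6,16,8,16,8,4)=16
Total=15+17+16=48


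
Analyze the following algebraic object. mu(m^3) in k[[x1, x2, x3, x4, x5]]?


C(n+d-1,d)=C(7,3)=35


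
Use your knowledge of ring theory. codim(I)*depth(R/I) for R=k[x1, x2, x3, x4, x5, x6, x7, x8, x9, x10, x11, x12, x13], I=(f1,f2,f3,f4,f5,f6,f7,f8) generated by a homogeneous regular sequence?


codim=8, depth=dim(R/I)=13-8=5
Product=8*5=40


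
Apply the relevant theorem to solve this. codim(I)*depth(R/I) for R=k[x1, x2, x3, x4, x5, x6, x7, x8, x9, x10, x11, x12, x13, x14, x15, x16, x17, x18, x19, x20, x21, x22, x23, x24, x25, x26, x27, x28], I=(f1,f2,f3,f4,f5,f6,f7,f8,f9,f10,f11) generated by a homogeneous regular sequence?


codim=11, depth=dim(R/I)=28-11=17
Product=11*17=187


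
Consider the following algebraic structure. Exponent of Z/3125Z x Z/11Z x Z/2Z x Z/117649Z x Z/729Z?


Exponent = lcm of the cyclic orders; pairwise coprime => product.
5^5*11^1*2^1*7^6*3^6=3125*11*2*117649*729=5896420818750


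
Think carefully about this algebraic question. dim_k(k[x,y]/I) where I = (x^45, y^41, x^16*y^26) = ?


k[x,y]/I, I = (x^45, y^41, x^16*y^26)
Rect: 45x41=1845. Corner: (45-16)x(41-26)=435.
dim = 1845-435 = 1410


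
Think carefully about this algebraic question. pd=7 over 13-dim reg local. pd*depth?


pd+depth=13
depth=13-7=6
pd*depth=7*6=42


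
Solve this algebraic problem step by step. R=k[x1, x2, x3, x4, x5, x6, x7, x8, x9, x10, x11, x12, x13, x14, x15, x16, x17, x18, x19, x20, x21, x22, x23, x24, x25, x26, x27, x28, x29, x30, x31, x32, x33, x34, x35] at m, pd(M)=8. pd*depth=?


pd+depth=35
depth=35-8=27
pd*depth=8*27=216


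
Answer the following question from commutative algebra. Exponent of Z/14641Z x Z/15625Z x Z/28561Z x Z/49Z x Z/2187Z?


Exponent = lcm of the cyclic orders; pairwise coprime => product.
11^4*5^6*13^4*7^2*3^7=14641*15625*28561*49*2187=700178931999421875


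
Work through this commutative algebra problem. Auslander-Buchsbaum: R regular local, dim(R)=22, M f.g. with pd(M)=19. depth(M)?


pd+depth=depth(R)=22
depth=22-19=3


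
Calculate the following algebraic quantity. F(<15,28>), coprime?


gcd(15,28)=1 => F=ab-a-b=15*28-15-28=420-43=377


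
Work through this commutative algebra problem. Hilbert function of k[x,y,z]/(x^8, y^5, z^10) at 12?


Need i<8, j<5, k<10 with i+j+k=12.
For each i, j ranges over max(0,12-i-9)..min(4,12-i):
  i=0: j in [3,4] -> 2
  i=1: j in [2,4] -> 3
  i=2: j in [1,4] -> 4
  i=3: j in [0,4] -> 5
  i=4: j in [0,4] -> 5
  i=5: j in [0,4] -> 5
  i=6: j in [0,4] -> 5
  i=7: j in [0,4] -> 5
H(12) = 2+3+4+5+5+5+5+5 = 34


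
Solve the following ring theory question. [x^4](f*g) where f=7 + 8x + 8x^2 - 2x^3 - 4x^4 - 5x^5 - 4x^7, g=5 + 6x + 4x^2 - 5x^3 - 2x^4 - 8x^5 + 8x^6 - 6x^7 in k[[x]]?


[x^4] = sum a_i*b_j, i+j=4
  7*-2=-14
  8*-5=-40
  8*4=32
  -2*6=-12
  -4*5=-20
Sum=-54


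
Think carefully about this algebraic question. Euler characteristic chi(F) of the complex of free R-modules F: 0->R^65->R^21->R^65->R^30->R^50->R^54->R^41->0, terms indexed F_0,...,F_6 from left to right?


chi = sum (-1)^i * rank:
(-1)^0*65=65
(-1)^1*21=-21
(-1)^2*65=65
(-1)^3*30=-30
(-1)^4*50=50
(-1)^5*54=-54
(-1)^6*41=41
chi=116


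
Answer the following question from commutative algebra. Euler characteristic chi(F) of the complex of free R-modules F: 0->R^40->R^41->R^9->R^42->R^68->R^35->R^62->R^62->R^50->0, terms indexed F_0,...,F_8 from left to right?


chi = sum (-1)^i * rank:
(-1)^0*40=40
(-1)^1*41=-41
(-1)^2*9=9
(-1)^3*42=-42
(-1)^4*68=68
(-1)^5*35=-35
(-1)^6*62=62
(-1)^7*62=-62
(-1)^8*50=50
chi=49


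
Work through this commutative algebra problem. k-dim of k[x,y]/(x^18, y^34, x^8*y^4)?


k[x,y]/I, I = (x^18, y^34, x^8*y^4)
Rect: 18x34=612. Corner: (18-8)x(34-4)=300.
dim = 612-300 = 312


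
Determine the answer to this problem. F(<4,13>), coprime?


gcd(4,13)=1 => F=ab-a-b=4*13-4-13=52-17=35


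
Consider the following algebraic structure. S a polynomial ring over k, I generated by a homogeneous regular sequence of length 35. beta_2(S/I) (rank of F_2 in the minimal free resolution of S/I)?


Regular sequence => Koszul complex is the minimal free resolution.
Syz_1 minimally generated by Koszul relations f_i*e_j - f_j*e_i (i<j): mu(Syz_1) = beta_2 = C(m,2) = m(m-1)/2
m=35
35*34/2 = 595


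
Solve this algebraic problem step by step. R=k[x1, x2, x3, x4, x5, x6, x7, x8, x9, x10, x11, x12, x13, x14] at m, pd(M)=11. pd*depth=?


pd+depth=14
depth=14-11=3
pd*depth=11*3=33


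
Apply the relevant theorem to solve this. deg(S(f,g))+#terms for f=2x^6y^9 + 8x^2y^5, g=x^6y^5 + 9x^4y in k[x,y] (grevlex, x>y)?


LT(f)=2x^6y^9, LT(g)=x^6y^5
lcm(LM)=x^6y^9
S(f,g) (scaled by 2 to clear denominators) = 1*f - 2y^4*g = -18x^4y^5 + 8x^2y^5
2 terms, deg 9.
9+2=11


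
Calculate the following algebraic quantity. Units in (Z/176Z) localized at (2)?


Local ring = Z/16Z.
phi(16) = 2^3*(2-1) = 8


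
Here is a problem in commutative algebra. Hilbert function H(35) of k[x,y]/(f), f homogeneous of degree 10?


H(t)=d for t>=d-1.
d=10, t=35
H(35)=10


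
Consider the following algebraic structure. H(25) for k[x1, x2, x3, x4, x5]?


C(d+n-1,n-1)=C(29,4)=23751


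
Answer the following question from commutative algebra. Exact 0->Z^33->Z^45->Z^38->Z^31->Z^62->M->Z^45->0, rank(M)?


Alt sum=0:
(-1)^0*33 + (-1)^1*45 + (-1)^2*38 + (-1)^3*31 + (-1)^4*62 + (-1)^5*? + (-1)^6*45=0
rank(M)=102


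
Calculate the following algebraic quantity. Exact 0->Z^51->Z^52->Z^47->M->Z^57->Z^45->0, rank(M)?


Alt sum=0:
(-1)^0*51 + (-1)^1*52 + (-1)^2*47 + (-1)^3*? + (-1)^4*57 + (-1)^5*45=0
rank(M)=58


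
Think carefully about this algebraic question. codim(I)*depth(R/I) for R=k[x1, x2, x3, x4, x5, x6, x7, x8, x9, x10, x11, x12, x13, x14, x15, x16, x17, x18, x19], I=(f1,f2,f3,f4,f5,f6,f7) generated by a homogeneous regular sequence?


codim=7, depth=dim(R/I)=19-7=12
Product=7*12=84


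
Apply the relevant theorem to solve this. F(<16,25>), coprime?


gcd(16,25)=1 => F=ab-a-b=16*25-16-25=400-41=359


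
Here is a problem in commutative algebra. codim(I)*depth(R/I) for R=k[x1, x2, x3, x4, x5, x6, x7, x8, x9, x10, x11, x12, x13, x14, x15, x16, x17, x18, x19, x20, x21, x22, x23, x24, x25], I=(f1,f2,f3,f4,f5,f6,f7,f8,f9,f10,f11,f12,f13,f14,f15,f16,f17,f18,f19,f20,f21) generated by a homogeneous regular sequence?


codim=21, depth=dim(R/I)=25-21=4
Product=21*4=84


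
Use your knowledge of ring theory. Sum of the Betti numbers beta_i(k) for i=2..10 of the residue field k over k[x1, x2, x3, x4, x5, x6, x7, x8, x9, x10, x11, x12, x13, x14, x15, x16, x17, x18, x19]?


Koszul resolution: beta_i(k)=C(n,i), n=19
C(19,2)=171, C(19,3)=969, C(19,4)=3876, C(19,5)=11628, C(19,6)=27132, C(19,7)=50388, C(19,8)=75582, C(19,9)=92378, C(19,10)=92378
Sum=354502


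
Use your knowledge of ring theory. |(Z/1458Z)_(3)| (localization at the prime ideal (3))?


3-primary part: 1458=3^6*2
Size=3^6=729


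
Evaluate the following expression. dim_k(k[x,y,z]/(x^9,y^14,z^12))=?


Basis: x^iy^jz^k, i<9,j<14,k<12
9*14*12=1512


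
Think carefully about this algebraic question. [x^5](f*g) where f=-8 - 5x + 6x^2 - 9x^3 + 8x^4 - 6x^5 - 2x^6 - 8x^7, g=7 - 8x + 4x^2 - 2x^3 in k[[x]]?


[x^5] = sum a_i*b_j, i+j=5
  6*-2=-12
  -9*4=-36
  8*-8=-64
  -6*7=-42
Sum=-154


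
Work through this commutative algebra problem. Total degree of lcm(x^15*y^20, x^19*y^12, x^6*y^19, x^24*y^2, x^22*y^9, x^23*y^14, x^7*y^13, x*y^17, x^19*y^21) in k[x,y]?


lcm = componentwise max:
x: max(15,19,6,24,22,23,7,1,19)=24
y: max(20,12,19,2,9,14,13,17,21)=21
Total=24+21=45


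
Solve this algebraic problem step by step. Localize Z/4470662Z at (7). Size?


7-primary part: 4470662=7^6*38
Size=7^6=117649


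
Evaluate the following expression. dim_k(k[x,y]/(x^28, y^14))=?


Basis: x^i*y^j, i<28, j<14
28*14=392


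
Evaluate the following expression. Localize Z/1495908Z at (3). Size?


3-primary part: 1495908=3^9*76
Size=3^9=19683


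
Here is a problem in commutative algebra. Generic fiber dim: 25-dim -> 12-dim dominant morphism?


dim(fiber)=dim(X)-dim(Y)=25-12=13


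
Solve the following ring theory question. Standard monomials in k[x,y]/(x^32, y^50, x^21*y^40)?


k[x,y]/I, I = (x^32, y^50, x^21*y^40)
Rect: 32x50=1600. Corner: (32-21)x(50-40)=110.
dim = 1600-110 = 1490


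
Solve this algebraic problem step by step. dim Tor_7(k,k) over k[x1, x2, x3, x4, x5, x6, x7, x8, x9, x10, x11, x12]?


Koszul: C(n,i)=C(12,7)=792


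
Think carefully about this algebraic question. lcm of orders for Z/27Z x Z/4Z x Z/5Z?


Exponent = lcm of the cyclic orders; pairwise coprime => product.
3^3*2^2*5^1=27*4*5=540


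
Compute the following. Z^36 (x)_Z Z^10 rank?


rank(M(x)N) = rank(M)*rank(N)
36*10 = 360


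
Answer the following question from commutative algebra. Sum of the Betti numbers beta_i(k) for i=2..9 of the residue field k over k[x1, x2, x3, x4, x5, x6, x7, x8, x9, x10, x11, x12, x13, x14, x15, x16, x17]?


Koszul resolution: beta_i(k)=C(n,i), n=17
C(17,2)=136, C(17,3)=680, C(17,4)=2380, C(17,5)=6188, C(17,6)=12376, C(17,7)=19448, C(17,8)=24310, C(17,9)=24310
Sum=89828


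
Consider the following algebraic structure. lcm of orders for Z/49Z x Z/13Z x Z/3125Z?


Exponent = lcm of the cyclic orders; pairwise coprime => product.
7^2*13^1*5^5=49*13*3125=1990625


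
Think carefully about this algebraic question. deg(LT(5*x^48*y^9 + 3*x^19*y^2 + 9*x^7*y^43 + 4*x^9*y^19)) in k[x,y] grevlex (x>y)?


LT: 5*x^48*y^9
deg_x=48, deg_y=9
Total=48+9=57


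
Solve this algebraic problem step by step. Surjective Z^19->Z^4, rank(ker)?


rank(ker) = 19-4 = 15


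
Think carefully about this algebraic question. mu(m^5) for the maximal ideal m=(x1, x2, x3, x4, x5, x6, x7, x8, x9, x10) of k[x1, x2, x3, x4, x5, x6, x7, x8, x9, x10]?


Graded Nakayama: mu(m^d) = dim_k (m^d/m^(d+1)) = #degree-5 monomials in 10 vars
C(n+d-1,d)=C(14,5)=2002


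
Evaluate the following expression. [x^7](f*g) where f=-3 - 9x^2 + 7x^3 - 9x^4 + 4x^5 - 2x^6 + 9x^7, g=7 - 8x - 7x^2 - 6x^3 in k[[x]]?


[x^7] = sum a_i*b_j, i+j=7
  -9*-6=54
  4*-7=-28
  -2*-8=16
  9*7=63
Sum=105


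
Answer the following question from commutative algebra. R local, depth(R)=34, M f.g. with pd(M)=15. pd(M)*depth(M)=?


pd+depth=34
depth=34-15=19
pd*depth=15*19=285


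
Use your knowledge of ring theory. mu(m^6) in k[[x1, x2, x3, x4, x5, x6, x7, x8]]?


C(n+d-1,d)=C(13,6)=1716


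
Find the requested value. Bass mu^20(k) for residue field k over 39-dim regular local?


C(n,i)=C(39,20)=68923264410


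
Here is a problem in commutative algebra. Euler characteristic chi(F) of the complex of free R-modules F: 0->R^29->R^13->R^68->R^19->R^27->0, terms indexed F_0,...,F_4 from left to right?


chi = sum (-1)^i * rank:
(-1)^0*29=29
(-1)^1*13=-13
(-1)^2*68=68
(-1)^3*19=-19
(-1)^4*27=27
chi=92


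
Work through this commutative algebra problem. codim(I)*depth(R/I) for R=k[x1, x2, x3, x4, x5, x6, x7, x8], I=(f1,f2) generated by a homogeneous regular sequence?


codim=2, depth=dim(R/I)=8-2=6
Product=2*6=12


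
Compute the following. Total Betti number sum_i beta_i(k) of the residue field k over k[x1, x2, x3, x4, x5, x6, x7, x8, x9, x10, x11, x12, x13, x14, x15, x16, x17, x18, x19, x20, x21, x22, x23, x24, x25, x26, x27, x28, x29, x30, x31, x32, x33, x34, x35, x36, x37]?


Koszul resolution: beta_i(k)=C(n,i), n=37
sum_i C(37,i) = 2^37 = 137438953472


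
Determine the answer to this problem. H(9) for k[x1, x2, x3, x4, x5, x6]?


C(d+n-1,n-1)=C(14,5)=2002


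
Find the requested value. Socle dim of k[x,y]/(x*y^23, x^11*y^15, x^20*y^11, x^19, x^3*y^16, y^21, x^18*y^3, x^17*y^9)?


Socle = ann(m) = span of standard monomials u with x*u, y*u in I (staircase corners).
Redundant generators: x*y^23, x^20*y^11
Minimal generators: x^19, x^18*y^3, x^17*y^9, x^11*y^15, x^3*y^16, y^21
Corners: x^2y^20, x^10y^15, x^16y^14, x^17y^8, x^18y^2
Socle dim=5


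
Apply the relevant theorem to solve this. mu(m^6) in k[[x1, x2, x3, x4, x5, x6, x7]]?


C(n+d-1,d)=C(12,6)=924


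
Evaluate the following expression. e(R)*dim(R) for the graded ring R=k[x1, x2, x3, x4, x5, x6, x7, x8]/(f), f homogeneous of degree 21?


e(R)=deg(f)=21, dim(R)=8-1=7
e*dim=21*7=147


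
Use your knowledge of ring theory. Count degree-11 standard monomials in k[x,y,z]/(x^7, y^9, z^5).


Need i<7, j<9, k<5 with i+j+k=11.
For each i, j ranges over max(0,11-i-4)..min(8,11-i):
  i=0: j in [7,8] -> 2
  i=1: j in [6,8] -> 3
  i=2: j in [5,8] -> 4
  i=3: j in [4,8] -> 5
  i=4: j in [3,7] -> 5
  i=5: j in [2,6] -> 5
  i=6: j in [1,5] -> 5
H(11) = 2+3+4+5+5+5+5 = 29


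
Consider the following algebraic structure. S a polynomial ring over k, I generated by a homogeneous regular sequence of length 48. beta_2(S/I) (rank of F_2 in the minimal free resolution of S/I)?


Regular sequence => Koszul complex is the minimal free resolution.
Syz_1 minimally generated by Koszul relations f_i*e_j - f_j*e_i (i<j): mu(Syz_1) = beta_2 = C(m,2) = m(m-1)/2
m=48
48*47/2 = 1128


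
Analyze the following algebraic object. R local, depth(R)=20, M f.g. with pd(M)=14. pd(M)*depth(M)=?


pd+depth=20
depth=20-14=6
pd*depth=14*6=84


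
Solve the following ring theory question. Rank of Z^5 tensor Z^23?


rank(M(x)N) = rank(M)*rank(N)
5*23 = 115


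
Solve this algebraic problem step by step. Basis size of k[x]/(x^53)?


Basis: 1,x,...,x^52
dim=53


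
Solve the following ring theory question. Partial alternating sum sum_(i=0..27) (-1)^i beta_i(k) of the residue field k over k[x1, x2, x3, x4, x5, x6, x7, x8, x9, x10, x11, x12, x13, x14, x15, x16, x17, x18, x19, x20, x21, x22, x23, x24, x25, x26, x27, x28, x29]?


Koszul resolution: beta_i(k)=C(n,i), n=29
sum_(i=0..p) (-1)^i C(n,i) = (-1)^p C(n-1,p)
(-1)^27*C(28,27) = (-1)^27*28 = -28


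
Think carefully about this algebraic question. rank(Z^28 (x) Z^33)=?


rank(M(x)N) = rank(M)*rank(N)
28*33 = 924


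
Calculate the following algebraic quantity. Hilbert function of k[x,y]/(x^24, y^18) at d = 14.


k[x,y], I = (x^24, y^18), d = 14
Need i < 24 and d-i < 18.
Range: 0 <= i <= 14.
H(14) = 15


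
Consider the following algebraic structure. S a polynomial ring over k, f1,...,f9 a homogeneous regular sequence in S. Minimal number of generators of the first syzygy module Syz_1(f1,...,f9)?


Regular sequence => Koszul complex is the minimal free resolution.
Syz_1 minimally generated by Koszul relations f_i*e_j - f_j*e_i (i<j): mu(Syz_1) = beta_2 = C(m,2) = m(m-1)/2
m=9
9*8/2 = 36


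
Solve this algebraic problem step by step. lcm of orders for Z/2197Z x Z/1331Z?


Exponent = lcm of the cyclic orders; pairwise coprime => product.
13^3*11^3=2197*1331=2924207


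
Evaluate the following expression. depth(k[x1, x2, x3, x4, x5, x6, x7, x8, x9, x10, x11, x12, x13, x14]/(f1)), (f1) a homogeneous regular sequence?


depth(R)=14
depth(R/I)=14-1=13


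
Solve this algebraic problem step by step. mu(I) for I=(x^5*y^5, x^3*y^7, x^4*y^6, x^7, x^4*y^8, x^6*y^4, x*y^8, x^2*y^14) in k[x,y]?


Remove redundant (divisible by others).
x^2*y^14 redundant.
x^4*y^8 redundant.
Min: x^7, x^6*y^4, x^5*y^5, x^4*y^6, x^3*y^7, x*y^8
Count=6


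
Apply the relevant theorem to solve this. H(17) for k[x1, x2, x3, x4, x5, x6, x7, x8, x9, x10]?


C(d+n-1,n-1)=C(26,9)=3124550


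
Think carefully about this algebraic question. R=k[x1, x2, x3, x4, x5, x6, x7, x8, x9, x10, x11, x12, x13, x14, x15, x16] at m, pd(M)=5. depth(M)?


pd+depth=depth(R)=16
depth=16-5=11


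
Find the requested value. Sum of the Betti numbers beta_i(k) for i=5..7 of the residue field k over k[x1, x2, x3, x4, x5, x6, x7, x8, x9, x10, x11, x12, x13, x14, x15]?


Koszul resolution: beta_i(k)=C(n,i), n=15
C(15,5)=3003, C(15,6)=5005, C(15,7)=6435
Sum=14443


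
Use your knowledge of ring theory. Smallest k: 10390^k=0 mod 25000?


10390^k mod 25000:
k=1: 10390
k=2: 2100
k=3: 19000
k=4: 10000
k=5: 0
First zero at k = 5


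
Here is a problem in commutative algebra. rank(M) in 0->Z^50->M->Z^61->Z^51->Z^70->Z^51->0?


Alt sum=0:
(-1)^0*50 + (-1)^1*? + (-1)^2*61 + (-1)^3*51 + (-1)^4*70 + (-1)^5*51=0
rank(M)=79


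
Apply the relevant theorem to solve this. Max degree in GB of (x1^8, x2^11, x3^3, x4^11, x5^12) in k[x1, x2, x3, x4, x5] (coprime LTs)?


Pure powers, coprime LTs => already GB.
Degrees: 8, 11, 3, 11, 12
Max=12


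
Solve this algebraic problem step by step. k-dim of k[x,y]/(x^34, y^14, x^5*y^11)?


k[x,y]/I, I = (x^34, y^14, x^5*y^11)
Rect: 34x14=476. Corner: (34-5)x(14-11)=87.
dim = 476-87 = 389


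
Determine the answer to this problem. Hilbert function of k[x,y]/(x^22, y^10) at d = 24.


k[x,y], I = (x^22, y^10), d = 24
Need i < 22 and d-i < 10.
Range: 15 <= i <= 21.
H(24) = 7


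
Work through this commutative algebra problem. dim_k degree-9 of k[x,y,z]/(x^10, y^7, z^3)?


Need i<10, j<7, k<3 with i+j+k=9.
For each i, j ranges over max(0,9-i-2)..min(6,9-i):
  i=0: j in [7,6] -> 0
  i=1: j in [6,6] -> 1
  i=2: j in [5,6] -> 2
  i=3: j in [4,6] -> 3
  i=4: j in [3,5] -> 3
  i=5: j in [2,4] -> 3
  i=6: j in [1,3] -> 3
  i=7: j in [0,2] -> 3
  i=8: j in [0,1] -> 2
  i=9: j in [0,0] -> 1
H(9) = 0+1+2+3+3+3+3+3+2+1 = 21


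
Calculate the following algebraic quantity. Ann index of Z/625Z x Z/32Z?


Exponent = lcm of the cyclic orders; pairwise coprime => product.
5^4*2^5=625*32=20000


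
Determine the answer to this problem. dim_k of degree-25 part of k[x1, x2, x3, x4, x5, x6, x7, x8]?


C(d+n-1,n-1)=C(32,7)=3365856


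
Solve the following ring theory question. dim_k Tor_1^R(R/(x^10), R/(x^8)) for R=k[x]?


Tor_1(R/I,R/J)=(I cap J)/IJ=(x^10)/(x^18)
dim=18-10=min(10,8)=8


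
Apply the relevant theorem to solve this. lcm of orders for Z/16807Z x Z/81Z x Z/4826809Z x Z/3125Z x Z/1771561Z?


Exponent = lcm of the cyclic orders; pairwise coprime => product.
7^5*3^4*13^6*5^5*11^6=16807*81*4826809*3125*1771561=36378221705899770571875


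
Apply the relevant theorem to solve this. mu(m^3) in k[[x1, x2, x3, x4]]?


C(n+d-1,d)=C(6,3)=20


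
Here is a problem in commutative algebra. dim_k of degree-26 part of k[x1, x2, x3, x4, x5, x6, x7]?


C(d+n-1,n-1)=C(32,6)=906192


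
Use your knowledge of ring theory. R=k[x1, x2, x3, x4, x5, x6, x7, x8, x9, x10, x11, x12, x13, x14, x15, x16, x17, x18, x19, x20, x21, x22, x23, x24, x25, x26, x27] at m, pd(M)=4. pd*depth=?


pd+depth=27
depth=27-4=23
pd*depth=4*23=92


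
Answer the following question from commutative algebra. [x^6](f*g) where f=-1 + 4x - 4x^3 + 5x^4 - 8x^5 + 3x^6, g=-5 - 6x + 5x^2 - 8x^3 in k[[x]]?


[x^6] = sum a_i*b_j, i+j=6
  -4*-8=32
  5*5=25
  -8*-6=48
  3*-5=-15
Sum=90


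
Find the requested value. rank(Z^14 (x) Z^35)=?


rank(M(x)N) = rank(M)*rank(N)
14*35 = 490


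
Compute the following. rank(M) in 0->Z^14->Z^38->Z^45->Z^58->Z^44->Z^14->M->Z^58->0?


Alt sum=0:
(-1)^0*14 + (-1)^1*38 + (-1)^2*45 + (-1)^3*58 + (-1)^4*44 + (-1)^5*14 + (-1)^6*? + (-1)^7*58=0
rank(M)=65


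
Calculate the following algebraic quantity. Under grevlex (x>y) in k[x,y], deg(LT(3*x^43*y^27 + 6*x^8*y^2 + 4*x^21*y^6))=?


LT: 3*x^43*y^27
deg_x=43, deg_y=27
Total=43+27=70


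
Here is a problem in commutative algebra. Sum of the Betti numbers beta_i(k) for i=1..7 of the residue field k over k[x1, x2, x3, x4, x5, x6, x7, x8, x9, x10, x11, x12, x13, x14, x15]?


Koszul resolution: beta_i(k)=C(n,i), n=15
C(15,1)=15, C(15,2)=105, C(15,3)=455, C(15,4)=1365, C(15,5)=3003, C(15,6)=5005, C(15,7)=6435
Sum=16383


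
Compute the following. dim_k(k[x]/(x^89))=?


Basis: 1,x,...,x^88
dim=89


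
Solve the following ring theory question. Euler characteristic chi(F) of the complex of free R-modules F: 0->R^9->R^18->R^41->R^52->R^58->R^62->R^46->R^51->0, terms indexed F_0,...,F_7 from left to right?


chi = sum (-1)^i * rank:
(-1)^0*9=9
(-1)^1*18=-18
(-1)^2*41=41
(-1)^3*52=-52
(-1)^4*58=58
(-1)^5*62=-62
(-1)^6*46=46
(-1)^7*51=-51
chi=-29


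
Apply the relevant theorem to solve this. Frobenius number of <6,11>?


gcd(6,11)=1 => F=ab-a-b=6*11-6-11=66-17=49


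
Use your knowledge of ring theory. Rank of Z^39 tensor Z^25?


rank(M(x)N) = rank(M)*rank(N)
39*25 = 975


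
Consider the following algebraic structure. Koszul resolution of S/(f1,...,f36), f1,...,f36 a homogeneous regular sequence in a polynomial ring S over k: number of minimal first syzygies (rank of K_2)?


Regular sequence => Koszul complex is the minimal free resolution.
Syz_1 minimally generated by Koszul relations f_i*e_j - f_j*e_i (i<j): mu(Syz_1) = beta_2 = C(m,2) = m(m-1)/2
m=36
36*35/2 = 630


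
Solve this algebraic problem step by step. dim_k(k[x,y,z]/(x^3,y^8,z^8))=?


Basis: x^iy^jz^k, i<3,j<8,k<8
3*8*8=192


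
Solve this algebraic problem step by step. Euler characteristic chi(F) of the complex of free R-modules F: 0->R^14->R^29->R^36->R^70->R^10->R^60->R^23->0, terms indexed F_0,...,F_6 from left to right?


chi = sum (-1)^i * rank:
(-1)^0*14=14
(-1)^1*29=-29
(-1)^2*36=36
(-1)^3*70=-70
(-1)^4*10=10
(-1)^5*60=-60
(-1)^6*23=23
chi=-76


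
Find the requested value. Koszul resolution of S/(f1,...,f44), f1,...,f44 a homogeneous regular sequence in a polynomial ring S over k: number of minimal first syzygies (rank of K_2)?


Regular sequence => Koszul complex is the minimal free resolution.
Syz_1 minimally generated by Koszul relations f_i*e_j - f_j*e_i (i<j): mu(Syz_1) = beta_2 = C(m,2) = m(m-1)/2
m=44
44*43/2 = 946


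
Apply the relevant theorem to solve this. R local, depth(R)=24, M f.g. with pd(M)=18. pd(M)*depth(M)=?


pd+depth=24
depth=24-18=6
pd*depth=18*6=108


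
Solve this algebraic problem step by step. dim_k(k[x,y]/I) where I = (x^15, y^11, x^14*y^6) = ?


k[x,y]/I, I = (x^15, y^11, x^14*y^6)
Rect: 15x11=165. Corner: (15-14)x(11-6)=5.
dim = 165-5 = 160


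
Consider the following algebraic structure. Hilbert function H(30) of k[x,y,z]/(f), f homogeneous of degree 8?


C(32,2)-C(24,2)=496-276=220


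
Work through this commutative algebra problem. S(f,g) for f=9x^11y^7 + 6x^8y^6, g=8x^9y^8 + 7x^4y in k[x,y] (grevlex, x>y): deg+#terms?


LT(f)=9x^11y^7, LT(g)=8x^9y^8
lcm(LM)=x^11y^8
S(f,g) (scaled by 72 to clear denominators) = 8y*f - 9x^2*g = 48x^8y^7 - 63x^6y
2 terms, deg 15.
15+2=17


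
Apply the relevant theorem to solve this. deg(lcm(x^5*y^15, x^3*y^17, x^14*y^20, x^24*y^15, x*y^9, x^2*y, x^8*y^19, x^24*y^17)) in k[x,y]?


lcm = componentwise max:
x: max(5,3,14,24,1,2,8,24)=24
y: max(15,17,20,15,9,1,19,17)=20
Total=24+20=44


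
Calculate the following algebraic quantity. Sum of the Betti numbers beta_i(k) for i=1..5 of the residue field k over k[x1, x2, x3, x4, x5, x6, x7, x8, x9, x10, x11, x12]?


Koszul resolution: beta_i(k)=C(n,i), n=12
C(12,1)=12, C(12,2)=66, C(12,3)=220, C(12,4)=495, C(12,5)=792
Sum=1585


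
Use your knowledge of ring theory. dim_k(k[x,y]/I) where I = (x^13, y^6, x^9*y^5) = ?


k[x,y]/I, I = (x^13, y^6, x^9*y^5)
Rect: 13x6=78. Corner: (13-9)x(6-5)=4.
dim = 78-4 = 74


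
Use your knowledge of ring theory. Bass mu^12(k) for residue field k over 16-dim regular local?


C(n,i)=C(16,12)=1820


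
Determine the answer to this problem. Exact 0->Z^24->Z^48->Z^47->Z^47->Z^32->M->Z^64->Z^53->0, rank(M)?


Alt sum=0:
(-1)^0*24 + (-1)^1*48 + (-1)^2*47 + (-1)^3*47 + (-1)^4*32 + (-1)^5*? + (-1)^6*64 + (-1)^7*53=0
rank(M)=19


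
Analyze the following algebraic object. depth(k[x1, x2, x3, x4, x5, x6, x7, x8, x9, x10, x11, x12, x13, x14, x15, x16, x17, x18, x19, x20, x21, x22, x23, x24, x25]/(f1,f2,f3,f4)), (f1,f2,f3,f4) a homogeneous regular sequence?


depth(R)=25
depth(R/I)=25-4=21


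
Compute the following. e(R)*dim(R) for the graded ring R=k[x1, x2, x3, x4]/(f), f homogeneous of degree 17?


e(R)=deg(f)=17, dim(R)=4-1=3
e*dim=17*3=51


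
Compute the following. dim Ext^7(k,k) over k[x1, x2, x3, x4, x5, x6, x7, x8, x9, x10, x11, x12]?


C(n,i)=C(12,7)=792


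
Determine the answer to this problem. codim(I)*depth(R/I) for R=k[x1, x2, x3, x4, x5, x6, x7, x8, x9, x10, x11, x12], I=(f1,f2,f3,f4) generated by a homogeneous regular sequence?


codim=4, depth=dim(R/I)=12-4=8
Product=4*8=32


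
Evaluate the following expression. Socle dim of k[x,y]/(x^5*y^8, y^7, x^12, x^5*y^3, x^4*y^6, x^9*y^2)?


Socle = ann(m) = span of standard monomials u with x*u, y*u in I (staircase corners).
Redundant generators: x^5*y^8
Minimal generators: x^12, x^9*y^2, x^5*y^3, x^4*y^6, y^7
Corners: x^3y^6, x^4y^5, x^8y^2, x^11y
Socle dim=4


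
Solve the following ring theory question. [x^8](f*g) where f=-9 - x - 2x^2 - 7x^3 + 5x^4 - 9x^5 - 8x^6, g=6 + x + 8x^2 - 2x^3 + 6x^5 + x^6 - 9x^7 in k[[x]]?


[x^8] = sum a_i*b_j, i+j=8
  -1*-9=9
  -2*1=-2
  -7*6=-42
  -9*-2=18
  -8*8=-64
Sum=-81


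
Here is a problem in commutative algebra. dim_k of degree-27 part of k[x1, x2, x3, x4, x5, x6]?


C(d+n-1,n-1)=C(32,5)=201376


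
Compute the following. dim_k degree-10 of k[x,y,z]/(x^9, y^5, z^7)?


Need i<9, j<5, k<7 with i+j+k=10.
For each i, j ranges over max(0,10-i-6)..min(4,10-i):
  i=0: j in [4,4] -> 1
  i=1: j in [3,4] -> 2
  i=2: j in [2,4] -> 3
  i=3: j in [1,4] -> 4
  i=4: j in [0,4] -> 5
  i=5: j in [0,4] -> 5
  i=6: j in [0,4] -> 5
  i=7: j in [0,3] -> 4
  i=8: j in [0,2] -> 3
H(10) = 1+2+3+4+5+5+5+4+3 = 32


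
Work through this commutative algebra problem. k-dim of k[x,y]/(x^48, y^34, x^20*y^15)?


k[x,y]/I, I = (x^48, y^34, x^20*y^15)
Rect: 48x34=1632. Corner: (48-20)x(34-15)=532.
dim = 1632-532 = 1100


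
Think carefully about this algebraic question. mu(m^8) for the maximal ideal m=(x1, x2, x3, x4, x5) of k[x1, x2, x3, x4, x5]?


Graded Nakayama: mu(m^d) = dim_k (m^d/m^(d+1)) = #degree-8 monomials in 5 vars
C(n+d-1,d)=C(12,8)=495


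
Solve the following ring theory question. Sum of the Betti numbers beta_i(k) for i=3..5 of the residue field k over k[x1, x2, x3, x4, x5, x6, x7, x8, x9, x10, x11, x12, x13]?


Koszul resolution: beta_i(k)=C(n,i), n=13
C(13,3)=286, C(13,4)=715, C(13,5)=1287
Sum=2288


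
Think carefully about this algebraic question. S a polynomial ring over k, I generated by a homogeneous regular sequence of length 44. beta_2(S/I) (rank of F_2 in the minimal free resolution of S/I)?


Regular sequence => Koszul complex is the minimal free resolution.
Syz_1 minimally generated by Koszul relations f_i*e_j - f_j*e_i (i<j): mu(Syz_1) = beta_2 = C(m,2) = m(m-1)/2
m=44
44*43/2 = 946


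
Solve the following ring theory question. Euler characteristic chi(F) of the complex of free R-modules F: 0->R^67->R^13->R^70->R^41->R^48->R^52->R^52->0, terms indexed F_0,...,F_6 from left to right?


chi = sum (-1)^i * rank:
(-1)^0*67=67
(-1)^1*13=-13
(-1)^2*70=70
(-1)^3*41=-41
(-1)^4*48=48
(-1)^5*52=-52
(-1)^6*52=52
chi=131
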